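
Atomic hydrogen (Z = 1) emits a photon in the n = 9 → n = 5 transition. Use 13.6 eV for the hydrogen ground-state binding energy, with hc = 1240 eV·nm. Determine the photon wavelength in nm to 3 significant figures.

3300 nm

ΔE = 13.60 × (1/5² − 1/9²) = 13.60 × 0.02765 = 0.3761 eV.
λ = hc/ΔE = 1240 / 0.3761 = 3300 nm.
This line belongs to the Pfund series.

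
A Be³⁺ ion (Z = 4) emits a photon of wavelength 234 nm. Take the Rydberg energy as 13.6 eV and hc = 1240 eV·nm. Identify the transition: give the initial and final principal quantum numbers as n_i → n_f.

The photon energy is ΔE = hc/λ = 1240 / 234 = 5.299 eV.
With Z = 4, ΔE = 217.6 × (1/n_f² − 1/n_i²), so 1/n_f² − 1/n_i² = 0.02435.
Trying n_f = 5 gives 1/n_i² = 0.01565, i.e. n_i ≈ 8; this pair matches.

n_i = 8, n_f = 5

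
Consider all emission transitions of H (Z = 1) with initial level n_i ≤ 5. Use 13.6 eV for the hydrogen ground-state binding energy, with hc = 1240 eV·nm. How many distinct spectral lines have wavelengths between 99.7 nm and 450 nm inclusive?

Enumerate all n_i → n_f pairs with 1 ≤ n_f < n_i ≤ 5 and compute λ = 1240 / [13.6·1·(1/n_f² − 1/n_i²)].
Lines falling in [99.7, 450] nm: 3→1 (102.6 nm), 2→1 (121.6 nm), 5→2 (434.2 nm).

3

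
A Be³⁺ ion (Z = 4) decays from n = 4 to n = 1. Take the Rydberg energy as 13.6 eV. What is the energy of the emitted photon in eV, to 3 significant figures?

204 eV

The Bohr energies scale as Z², so for Z = 4: E_n = −217.6/n² eV.
E_4 = −217.6/16 = −13.60 eV and E_1 = −217.6/1 = −217.6 eV.
The photon energy is |E_4 − E_1| = 204 eV.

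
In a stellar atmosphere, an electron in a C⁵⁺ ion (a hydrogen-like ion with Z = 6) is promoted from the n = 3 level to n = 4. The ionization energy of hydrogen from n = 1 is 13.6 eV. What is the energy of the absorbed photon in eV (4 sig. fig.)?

The Bohr energies scale as Z², so for Z = 6: E_n = −489.6/n² eV.
E_4 = −489.6/16 = −30.60 eV and E_3 = −489.6/9 = −54.40 eV.
The photon energy is |E_4 − E_3| = 23.80 eV.

23.80 eV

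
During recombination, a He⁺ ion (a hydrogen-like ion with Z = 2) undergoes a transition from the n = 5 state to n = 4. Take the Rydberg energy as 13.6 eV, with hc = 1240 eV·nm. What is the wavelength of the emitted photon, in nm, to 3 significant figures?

1010 nm

For Z = 2 the level energies scale as Z², so the effective Rydberg energy is 13.6 × 4 = 54.40 eV.
ΔE = 54.40 × (1/4² − 1/5²) = 54.40 × 0.02250 = 1.224 eV.
λ = hc/ΔE = 1240 / 1.224 = 1010 nm.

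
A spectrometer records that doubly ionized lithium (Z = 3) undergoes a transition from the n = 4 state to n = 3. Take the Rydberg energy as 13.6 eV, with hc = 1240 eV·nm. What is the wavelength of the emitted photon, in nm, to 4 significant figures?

For Z = 3 the level energies scale as Z², so the effective Rydberg energy is 13.6 × 9 = 122.4 eV.
ΔE = 122.4 × (1/3² − 1/4²) = 122.4 × 0.04861 = 5.950 eV.
λ = hc/ΔE = 1240 / 5.950 = 208.4 nm.

208.4 nm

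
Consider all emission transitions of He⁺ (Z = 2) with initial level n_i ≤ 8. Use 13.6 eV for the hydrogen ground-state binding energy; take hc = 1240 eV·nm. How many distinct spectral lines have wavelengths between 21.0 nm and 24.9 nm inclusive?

Enumerate all n_i → n_f pairs with 1 ≤ n_f < n_i ≤ 8 and compute λ = 1240 / [13.6·4·(1/n_f² − 1/n_i²)].
Lines falling in [21.0, 24.9] nm: 8→1 (23.16 nm), 7→1 (23.27 nm), 6→1 (23.45 nm), 5→1 (23.74 nm), 4→1 (24.31 nm).

5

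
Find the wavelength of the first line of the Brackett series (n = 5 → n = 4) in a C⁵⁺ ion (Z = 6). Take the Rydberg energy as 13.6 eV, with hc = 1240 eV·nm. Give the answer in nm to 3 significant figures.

The Brackett series terminates on n_f = 4; the first line has n_i = 4+1 = 5.
ΔE = 489.6 × (1/4² − 1/5²) = 11.02 eV.
λ = 1240 / 11.02 = 113 nm.

113 nm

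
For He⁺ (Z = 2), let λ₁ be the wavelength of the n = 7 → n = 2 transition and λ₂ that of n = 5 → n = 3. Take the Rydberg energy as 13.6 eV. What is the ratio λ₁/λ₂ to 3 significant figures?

0.310

λ ∝ 1/ΔE ∝ 1/(1/n_f² − 1/n_i²), and the Z² and hc factors cancel in the ratio.
λ₁/λ₂ = (1/3² − 1/5²)/(1/2² − 1/7²) = 0.07111/0.2296 = 0.310.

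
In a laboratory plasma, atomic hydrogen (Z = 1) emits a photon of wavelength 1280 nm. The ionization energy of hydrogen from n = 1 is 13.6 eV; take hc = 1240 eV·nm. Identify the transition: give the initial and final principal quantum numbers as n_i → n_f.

n_i = 5, n_f = 3

The photon energy is ΔE = hc/λ = 1240 / 1280 = 0.9688 eV.
With Z = 1, ΔE = 13.60 × (1/n_f² − 1/n_i²), so 1/n_f² − 1/n_i² = 0.07123.
Trying n_f = 3 gives 1/n_i² = 0.03988, i.e. n_i ≈ 5; this pair matches.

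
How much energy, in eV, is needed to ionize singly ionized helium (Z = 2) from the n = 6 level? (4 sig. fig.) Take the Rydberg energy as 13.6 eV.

E_n = −13.6 Z²/n² = −54.40/n² eV for Z = 2.
E_6 = −54.40/36 = −1.511 eV, so ionization (to E = 0) requires 1.511 eV.

1.511 eV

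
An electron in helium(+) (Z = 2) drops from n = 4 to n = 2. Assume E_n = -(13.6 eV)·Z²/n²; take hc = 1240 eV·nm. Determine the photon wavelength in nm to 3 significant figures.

For Z = 2 the level energies scale as Z², so the effective Rydberg energy is 13.6 × 4 = 54.40 eV.
ΔE = 54.40 × (1/2² − 1/4²) = 54.40 × 0.1875 = 10.20 eV.
λ = hc/ΔE = 1240 / 10.20 = 122 nm.

122 nm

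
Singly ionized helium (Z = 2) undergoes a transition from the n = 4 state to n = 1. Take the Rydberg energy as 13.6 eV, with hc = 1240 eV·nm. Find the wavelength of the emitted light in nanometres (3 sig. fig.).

24.3 nm

For Z = 2 the level energies scale as Z², so the effective Rydberg energy is 13.6 × 4 = 54.40 eV.
ΔE = 54.40 × (1/1² − 1/4²) = 54.40 × 0.9375 = 51.00 eV.
λ = hc/ΔE = 1240 / 51.00 = 24.3 nm.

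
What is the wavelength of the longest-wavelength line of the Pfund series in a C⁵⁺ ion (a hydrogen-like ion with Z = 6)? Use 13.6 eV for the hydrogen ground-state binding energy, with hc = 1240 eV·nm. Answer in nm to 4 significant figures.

207.2 nm

The Pfund series terminates on n_f = 5; the first line has n_i = 5+1 = 6.
ΔE = 489.6 × (1/5² − 1/6²) = 5.984 eV.
λ = 1240 / 5.984 = 207.2 nm.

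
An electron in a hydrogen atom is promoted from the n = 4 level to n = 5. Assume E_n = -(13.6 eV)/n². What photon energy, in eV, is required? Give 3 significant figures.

E_5 = −13.60/25 = −0.5440 eV and E_4 = −13.60/16 = −0.8500 eV.
The photon energy is |E_5 − E_4| = 0.306 eV.

0.306 eV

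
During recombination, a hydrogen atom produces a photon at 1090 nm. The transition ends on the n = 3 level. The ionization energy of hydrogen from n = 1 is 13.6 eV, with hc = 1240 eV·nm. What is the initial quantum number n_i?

n_i = 6

The photon energy is ΔE = hc/λ = 1240 / 1090 = 1.138 eV.
With Z = 1, ΔE = 13.60 × (1/n_f² − 1/n_i²), so 1/n_f² − 1/n_i² = 0.08365.
With n_f = 3: 1/n_i² = 1/9 − 0.08365 = 0.02746, so n_i ≈ 6.03.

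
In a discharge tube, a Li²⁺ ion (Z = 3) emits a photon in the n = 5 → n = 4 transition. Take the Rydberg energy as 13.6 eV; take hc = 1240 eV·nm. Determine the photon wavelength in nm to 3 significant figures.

450 nm

For Z = 3 the level energies scale as Z², so the effective Rydberg energy is 13.6 × 9 = 122.4 eV.
ΔE = 122.4 × (1/4² − 1/5²) = 122.4 × 0.02250 = 2.754 eV.
λ = hc/ΔE = 1240 / 2.754 = 450 nm.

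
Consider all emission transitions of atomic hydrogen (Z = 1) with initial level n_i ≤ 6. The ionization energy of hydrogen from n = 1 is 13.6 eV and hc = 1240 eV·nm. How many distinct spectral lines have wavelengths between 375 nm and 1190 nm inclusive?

5

Enumerate all n_i → n_f pairs with 1 ≤ n_f < n_i ≤ 6 and compute λ = 1240 / [13.6·1·(1/n_f² − 1/n_i²)].
Lines falling in [375, 1190] nm: 6→2 (410.3 nm), 5→2 (434.2 nm), 4→2 (486.3 nm), 3→2 (656.5 nm), 6→3 (1094 nm).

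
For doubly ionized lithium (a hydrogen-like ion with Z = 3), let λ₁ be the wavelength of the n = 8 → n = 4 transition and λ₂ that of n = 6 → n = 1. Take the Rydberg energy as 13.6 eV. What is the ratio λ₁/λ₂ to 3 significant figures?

λ ∝ 1/ΔE ∝ 1/(1/n_f² − 1/n_i²), and the Z² and hc factors cancel in the ratio.
λ₁/λ₂ = (1/1² − 1/6²)/(1/4² − 1/8²) = 0.9722/0.04688 = 20.7.

20.7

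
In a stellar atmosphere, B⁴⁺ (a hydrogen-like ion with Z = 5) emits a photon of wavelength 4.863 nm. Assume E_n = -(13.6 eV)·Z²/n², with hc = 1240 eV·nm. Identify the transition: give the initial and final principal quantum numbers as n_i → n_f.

n_i = 2, n_f = 1

The photon energy is ΔE = hc/λ = 1240 / 4.863 = 255.0 eV.
With Z = 5, ΔE = 340.0 × (1/n_f² − 1/n_i²), so 1/n_f² − 1/n_i² = 0.7500.
Trying n_f = 1 gives 1/n_i² = 0.2500, i.e. n_i ≈ 2; this pair matches.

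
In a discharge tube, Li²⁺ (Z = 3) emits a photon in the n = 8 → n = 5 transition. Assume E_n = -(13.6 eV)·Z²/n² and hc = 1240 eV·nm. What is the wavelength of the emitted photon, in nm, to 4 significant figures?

For Z = 3 the level energies scale as Z², so the effective Rydberg energy is 13.6 × 9 = 122.4 eV.
ΔE = 122.4 × (1/5² − 1/8²) = 122.4 × 0.02438 = 2.984 eV.
λ = hc/ΔE = 1240 / 2.984 = 415.6 nm.

415.6 nm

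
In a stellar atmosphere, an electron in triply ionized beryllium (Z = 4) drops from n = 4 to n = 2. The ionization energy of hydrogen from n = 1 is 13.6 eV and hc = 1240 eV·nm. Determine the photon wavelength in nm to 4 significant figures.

30.39 nm

For Z = 4 the level energies scale as Z², so the effective Rydberg energy is 13.6 × 16 = 217.6 eV.
ΔE = 217.6 × (1/2² − 1/4²) = 217.6 × 0.1875 = 40.80 eV.
λ = hc/ΔE = 1240 / 40.80 = 30.39 nm.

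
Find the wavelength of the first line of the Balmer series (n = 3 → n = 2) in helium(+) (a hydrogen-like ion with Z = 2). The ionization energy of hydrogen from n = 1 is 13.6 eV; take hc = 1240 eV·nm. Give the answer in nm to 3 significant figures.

164 nm

The Balmer series terminates on n_f = 2; the first line has n_i = 2+1 = 3.
ΔE = 54.40 × (1/2² − 1/3²) = 7.556 eV.
λ = 1240 / 7.556 = 164 nm.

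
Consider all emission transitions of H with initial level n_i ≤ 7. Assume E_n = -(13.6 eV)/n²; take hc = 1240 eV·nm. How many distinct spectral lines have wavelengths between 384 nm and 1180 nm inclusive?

7

Enumerate all n_i → n_f pairs with 1 ≤ n_f < n_i ≤ 7 and compute λ = 1240 / [13.6·1·(1/n_f² − 1/n_i²)].
Lines falling in [384, 1180] nm: 7→2 (397.1 nm), 6→2 (410.3 nm), 5→2 (434.2 nm), 4→2 (486.3 nm), 3→2 (656.5 nm), 7→3 (1005 nm), 6→3 (1094 nm).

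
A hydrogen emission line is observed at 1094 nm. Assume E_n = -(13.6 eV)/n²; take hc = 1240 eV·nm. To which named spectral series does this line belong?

Paschen

ΔE = 1240/1094 = 1.133 eV.
This matches 13.6 × (1/3² − 1/6²), so n_f = 3: the Paschen series.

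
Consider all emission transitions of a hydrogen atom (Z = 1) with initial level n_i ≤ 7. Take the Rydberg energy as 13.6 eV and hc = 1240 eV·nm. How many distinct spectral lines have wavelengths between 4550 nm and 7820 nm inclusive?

Enumerate all n_i → n_f pairs with 1 ≤ n_f < n_i ≤ 7 and compute λ = 1240 / [13.6·1·(1/n_f² − 1/n_i²)].
Lines falling in [4550, 7820] nm: 7→5 (4654 nm), 6→5 (7460 nm).

2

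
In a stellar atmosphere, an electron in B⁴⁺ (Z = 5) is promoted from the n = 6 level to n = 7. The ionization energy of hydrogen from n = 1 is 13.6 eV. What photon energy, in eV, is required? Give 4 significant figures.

2.506 eV

The Bohr energies scale as Z², so for Z = 5: E_n = −340.0/n² eV.
E_7 = −340.0/49 = −6.939 eV and E_6 = −340.0/36 = −9.444 eV.
The photon energy is |E_7 − E_6| = 2.506 eV.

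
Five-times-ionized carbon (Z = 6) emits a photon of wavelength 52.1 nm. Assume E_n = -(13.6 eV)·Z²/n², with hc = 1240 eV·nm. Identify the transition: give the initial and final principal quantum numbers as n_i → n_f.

n_i = 4, n_f = 3

The photon energy is ΔE = hc/λ = 1240 / 52.1 = 23.80 eV.
With Z = 6, ΔE = 489.6 × (1/n_f² − 1/n_i²), so 1/n_f² − 1/n_i² = 0.04861.
Trying n_f = 3 gives 1/n_i² = 0.06250, i.e. n_i ≈ 4; this pair matches.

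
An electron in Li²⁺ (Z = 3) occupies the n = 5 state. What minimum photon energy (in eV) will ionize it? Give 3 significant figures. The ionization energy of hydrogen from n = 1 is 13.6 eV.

E_n = −13.6 Z²/n² = −122.4/n² eV for Z = 3.
E_5 = −122.4/25 = −4.90 eV, so ionization (to E = 0) requires 4.90 eV.

4.90 eV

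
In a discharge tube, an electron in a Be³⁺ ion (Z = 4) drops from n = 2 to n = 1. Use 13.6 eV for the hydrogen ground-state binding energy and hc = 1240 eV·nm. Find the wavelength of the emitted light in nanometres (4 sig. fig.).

For Z = 4 the level energies scale as Z², so the effective Rydberg energy is 13.6 × 16 = 217.6 eV.
ΔE = 217.6 × (1/1² − 1/2²) = 217.6 × 0.7500 = 163.2 eV.
λ = hc/ΔE = 1240 / 163.2 = 7.598 nm.

7.598 nm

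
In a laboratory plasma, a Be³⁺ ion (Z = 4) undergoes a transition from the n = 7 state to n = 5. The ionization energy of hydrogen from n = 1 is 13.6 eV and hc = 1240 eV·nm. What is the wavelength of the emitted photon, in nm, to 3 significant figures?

For Z = 4 the level energies scale as Z², so the effective Rydberg energy is 13.6 × 16 = 217.6 eV.
ΔE = 217.6 × (1/5² − 1/7²) = 217.6 × 0.01959 = 4.263 eV.
λ = hc/ΔE = 1240 / 4.263 = 291 nm.

291 nm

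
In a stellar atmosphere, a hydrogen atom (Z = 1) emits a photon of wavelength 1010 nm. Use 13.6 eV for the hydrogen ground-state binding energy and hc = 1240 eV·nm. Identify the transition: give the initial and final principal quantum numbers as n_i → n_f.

n_i = 7, n_f = 3

The photon energy is ΔE = hc/λ = 1240 / 1010 = 1.228 eV.
With Z = 1, ΔE = 13.60 × (1/n_f² − 1/n_i²), so 1/n_f² − 1/n_i² = 0.09027.
Trying n_f = 3 gives 1/n_i² = 0.02084, i.e. n_i ≈ 7; this pair matches.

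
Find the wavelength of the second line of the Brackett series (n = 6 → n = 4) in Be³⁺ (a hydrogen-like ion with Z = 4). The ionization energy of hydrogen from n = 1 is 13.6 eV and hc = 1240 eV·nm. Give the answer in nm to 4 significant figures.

164.1 nm

The Brackett series terminates on n_f = 4; the second line has n_i = 4+2 = 6.
ΔE = 217.6 × (1/4² − 1/6²) = 7.556 eV.
λ = 1240 / 7.556 = 164.1 nm.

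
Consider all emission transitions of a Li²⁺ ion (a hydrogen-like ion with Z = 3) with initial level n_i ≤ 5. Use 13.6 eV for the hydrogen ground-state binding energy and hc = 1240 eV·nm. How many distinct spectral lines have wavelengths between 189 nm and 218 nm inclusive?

Enumerate all n_i → n_f pairs with 1 ≤ n_f < n_i ≤ 5 and compute λ = 1240 / [13.6·9·(1/n_f² − 1/n_i²)].
Lines falling in [189, 218] nm: 4→3 (208.4 nm).

1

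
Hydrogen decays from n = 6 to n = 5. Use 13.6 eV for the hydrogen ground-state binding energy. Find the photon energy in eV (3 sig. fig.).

0.166 eV

E_6 = −13.60/36 = −0.3778 eV and E_5 = −13.60/25 = −0.5440 eV.
The photon energy is |E_6 − E_5| = 0.166 eV.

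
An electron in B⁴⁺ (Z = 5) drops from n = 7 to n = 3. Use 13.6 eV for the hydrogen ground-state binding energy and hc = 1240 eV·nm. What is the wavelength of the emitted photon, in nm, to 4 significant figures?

For Z = 5 the level energies scale as Z², so the effective Rydberg energy is 13.6 × 25 = 340.0 eV.
ΔE = 340.0 × (1/3² − 1/7²) = 340.0 × 0.09070 = 30.84 eV.
λ = hc/ΔE = 1240 / 30.84 = 40.21 nm.

40.21 nm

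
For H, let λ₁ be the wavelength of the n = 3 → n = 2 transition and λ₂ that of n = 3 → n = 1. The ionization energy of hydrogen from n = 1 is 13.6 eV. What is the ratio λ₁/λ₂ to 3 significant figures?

6.40

λ ∝ 1/ΔE ∝ 1/(1/n_f² − 1/n_i²), and the Z² and hc factors cancel in the ratio.
λ₁/λ₂ = (1/1² − 1/3²)/(1/2² − 1/3²) = 0.8889/0.1389 = 6.40.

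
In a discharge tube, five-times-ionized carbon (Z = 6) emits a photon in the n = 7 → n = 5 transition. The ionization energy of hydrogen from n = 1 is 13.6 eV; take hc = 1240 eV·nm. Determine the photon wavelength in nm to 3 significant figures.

129 nm

For Z = 6 the level energies scale as Z², so the effective Rydberg energy is 13.6 × 36 = 489.6 eV.
ΔE = 489.6 × (1/5² − 1/7²) = 489.6 × 0.01959 = 9.592 eV.
λ = hc/ΔE = 1240 / 9.592 = 129 nm.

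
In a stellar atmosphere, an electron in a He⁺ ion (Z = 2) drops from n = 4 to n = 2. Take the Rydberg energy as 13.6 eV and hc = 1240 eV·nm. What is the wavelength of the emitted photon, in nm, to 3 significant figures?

For Z = 2 the level energies scale as Z², so the effective Rydberg energy is 13.6 × 4 = 54.40 eV.
ΔE = 54.40 × (1/2² − 1/4²) = 54.40 × 0.1875 = 10.20 eV.
λ = hc/ΔE = 1240 / 10.20 = 122 nm.

122 nm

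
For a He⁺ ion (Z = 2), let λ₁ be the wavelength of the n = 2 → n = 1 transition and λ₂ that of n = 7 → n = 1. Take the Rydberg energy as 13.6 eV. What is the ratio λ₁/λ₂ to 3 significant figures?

1.31

λ ∝ 1/ΔE ∝ 1/(1/n_f² − 1/n_i²), and the Z² and hc factors cancel in the ratio.
λ₁/λ₂ = (1/1² − 1/7²)/(1/1² − 1/2²) = 0.9796/0.7500 = 1.31.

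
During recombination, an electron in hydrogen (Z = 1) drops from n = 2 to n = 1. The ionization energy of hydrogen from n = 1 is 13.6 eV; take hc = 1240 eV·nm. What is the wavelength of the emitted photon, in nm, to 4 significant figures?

ΔE = 13.60 × (1/1² − 1/2²) = 13.60 × 0.7500 = 10.20 eV.
λ = hc/ΔE = 1240 / 10.20 = 121.6 nm.

121.6 nm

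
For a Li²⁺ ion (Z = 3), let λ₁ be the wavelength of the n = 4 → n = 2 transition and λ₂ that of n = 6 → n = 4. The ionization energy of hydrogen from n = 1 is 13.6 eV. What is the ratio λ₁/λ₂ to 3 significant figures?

0.185

λ ∝ 1/ΔE ∝ 1/(1/n_f² − 1/n_i²), and the Z² and hc factors cancel in the ratio.
λ₁/λ₂ = (1/4² − 1/6²)/(1/2² − 1/4²) = 0.03472/0.1875 = 0.185.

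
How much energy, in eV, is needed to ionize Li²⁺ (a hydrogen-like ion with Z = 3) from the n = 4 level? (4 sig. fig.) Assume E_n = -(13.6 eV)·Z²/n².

E_n = −13.6 Z²/n² = −122.4/n² eV for Z = 3.
E_4 = −122.4/16 = −7.650 eV, so ionization (to E = 0) requires 7.650 eV.

7.650 eV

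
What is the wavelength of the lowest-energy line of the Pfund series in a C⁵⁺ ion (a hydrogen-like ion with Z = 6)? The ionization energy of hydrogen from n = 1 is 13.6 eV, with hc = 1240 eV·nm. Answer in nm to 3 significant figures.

The Pfund series terminates on n_f = 5; the first line has n_i = 5+1 = 6.
ΔE = 489.6 × (1/5² − 1/6²) = 5.984 eV.
λ = 1240 / 5.984 = 207 nm.

207 nm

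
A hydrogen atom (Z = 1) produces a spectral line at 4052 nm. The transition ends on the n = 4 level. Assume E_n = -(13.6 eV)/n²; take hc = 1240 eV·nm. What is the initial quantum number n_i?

n_i = 5

The photon energy is ΔE = hc/λ = 1240 / 4052 = 0.3060 eV.
With Z = 1, ΔE = 13.60 × (1/n_f² − 1/n_i²), so 1/n_f² − 1/n_i² = 0.02250.
With n_f = 4: 1/n_i² = 1/16 − 0.02250 = 0.04000, so n_i ≈ 5.00.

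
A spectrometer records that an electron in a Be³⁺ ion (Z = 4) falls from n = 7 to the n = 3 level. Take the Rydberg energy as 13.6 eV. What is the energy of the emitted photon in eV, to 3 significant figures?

The Bohr energies scale as Z², so for Z = 4: E_n = −217.6/n² eV.
E_7 = −217.6/49 = −4.441 eV and E_3 = −217.6/9 = −24.18 eV.
The photon energy is |E_7 − E_3| = 19.7 eV.

19.7 eV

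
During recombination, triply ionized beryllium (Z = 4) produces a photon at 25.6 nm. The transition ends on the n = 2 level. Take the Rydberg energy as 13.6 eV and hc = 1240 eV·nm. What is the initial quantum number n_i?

The photon energy is ΔE = hc/λ = 1240 / 25.6 = 48.44 eV.
With Z = 4, ΔE = 217.6 × (1/n_f² − 1/n_i²), so 1/n_f² − 1/n_i² = 0.2226.
With n_f = 2: 1/n_i² = 1/4 − 0.2226 = 0.02740, so n_i ≈ 6.04.

n_i = 6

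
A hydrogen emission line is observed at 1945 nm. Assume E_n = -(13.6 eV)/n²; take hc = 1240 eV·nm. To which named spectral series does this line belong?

Brackett

ΔE = 1240/1945 = 0.6375 eV.
This matches 13.6 × (1/4² − 1/8²), so n_f = 4: the Brackett series.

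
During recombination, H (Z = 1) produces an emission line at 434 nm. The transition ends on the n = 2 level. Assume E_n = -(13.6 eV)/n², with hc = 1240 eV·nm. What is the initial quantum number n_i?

n_i = 5

The photon energy is ΔE = hc/λ = 1240 / 434 = 2.857 eV.
With Z = 1, ΔE = 13.60 × (1/n_f² − 1/n_i²), so 1/n_f² − 1/n_i² = 0.2101.
With n_f = 2: 1/n_i² = 1/4 − 0.2101 = 0.03992, so n_i ≈ 5.01.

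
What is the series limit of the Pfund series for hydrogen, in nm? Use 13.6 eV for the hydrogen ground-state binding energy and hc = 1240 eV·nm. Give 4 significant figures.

The Pfund series has lower level n_f = 5; the series limit corresponds to n_i → ∞.
ΔE_max = 13.6 × 1 / 5² = 0.5440 eV.
λ_min = 1240 / 0.5440 = 2279 nm.

2279 nm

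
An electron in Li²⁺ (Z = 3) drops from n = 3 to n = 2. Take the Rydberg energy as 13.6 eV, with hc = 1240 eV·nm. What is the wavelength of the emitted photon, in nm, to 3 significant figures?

72.9 nm

For Z = 3 the level energies scale as Z², so the effective Rydberg energy is 13.6 × 9 = 122.4 eV.
ΔE = 122.4 × (1/2² − 1/3²) = 122.4 × 0.1389 = 17.00 eV.
λ = hc/ΔE = 1240 / 17.00 = 72.9 nm.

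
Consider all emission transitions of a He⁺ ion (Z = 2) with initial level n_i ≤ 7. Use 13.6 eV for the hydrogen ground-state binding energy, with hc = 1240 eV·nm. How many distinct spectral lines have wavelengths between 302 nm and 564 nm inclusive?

Enumerate all n_i → n_f pairs with 1 ≤ n_f < n_i ≤ 7 and compute λ = 1240 / [13.6·4·(1/n_f² − 1/n_i²)].
Lines falling in [302, 564] nm: 5→3 (320.5 nm), 4→3 (468.9 nm), 7→4 (541.5 nm).

3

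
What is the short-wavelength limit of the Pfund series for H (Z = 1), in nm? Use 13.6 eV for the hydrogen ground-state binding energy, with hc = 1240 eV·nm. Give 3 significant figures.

The Pfund series has lower level n_f = 5; the series limit corresponds to n_i → ∞.
ΔE_max = 13.6 × 1 / 5² = 0.5440 eV.
λ_min = 1240 / 0.5440 = 2280 nm.

2280 nm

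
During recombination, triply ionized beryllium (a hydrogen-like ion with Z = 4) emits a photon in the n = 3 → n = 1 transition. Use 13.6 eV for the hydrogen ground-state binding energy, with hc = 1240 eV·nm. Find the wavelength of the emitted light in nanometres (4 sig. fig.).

For Z = 4 the level energies scale as Z², so the effective Rydberg energy is 13.6 × 16 = 217.6 eV.
ΔE = 217.6 × (1/1² − 1/3²) = 217.6 × 0.8889 = 193.4 eV.
λ = hc/ΔE = 1240 / 193.4 = 6.411 nm.

6.411 nm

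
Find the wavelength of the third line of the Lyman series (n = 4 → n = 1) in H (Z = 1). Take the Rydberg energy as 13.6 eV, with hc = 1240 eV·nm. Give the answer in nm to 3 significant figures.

The Lyman series terminates on n_f = 1; the third line has n_i = 1+3 = 4.
ΔE = 13.60 × (1/1² − 1/4²) = 12.75 eV.
λ = 1240 / 12.75 = 97.3 nm.

97.3 nm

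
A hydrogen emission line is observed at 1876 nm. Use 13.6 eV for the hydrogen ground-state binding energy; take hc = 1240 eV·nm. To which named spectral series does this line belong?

ΔE = 1240/1876 = 0.6610 eV.
This matches 13.6 × (1/3² − 1/4²), so n_f = 3: the Paschen series.

Paschen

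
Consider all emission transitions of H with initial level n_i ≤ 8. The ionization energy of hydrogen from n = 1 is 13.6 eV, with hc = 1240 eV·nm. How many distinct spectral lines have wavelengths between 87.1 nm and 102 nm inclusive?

Enumerate all n_i → n_f pairs with 1 ≤ n_f < n_i ≤ 8 and compute λ = 1240 / [13.6·1·(1/n_f² − 1/n_i²)].
Lines falling in [87.1, 102] nm: 8→1 (92.62 nm), 7→1 (93.08 nm), 6→1 (93.78 nm), 5→1 (94.98 nm), 4→1 (97.25 nm).

5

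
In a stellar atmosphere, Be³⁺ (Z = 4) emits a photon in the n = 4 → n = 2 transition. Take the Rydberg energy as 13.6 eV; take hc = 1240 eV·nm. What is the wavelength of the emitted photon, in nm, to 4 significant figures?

For Z = 4 the level energies scale as Z², so the effective Rydberg energy is 13.6 × 16 = 217.6 eV.
ΔE = 217.6 × (1/2² − 1/4²) = 217.6 × 0.1875 = 40.80 eV.
λ = hc/ΔE = 1240 / 40.80 = 30.39 nm.

30.39 nm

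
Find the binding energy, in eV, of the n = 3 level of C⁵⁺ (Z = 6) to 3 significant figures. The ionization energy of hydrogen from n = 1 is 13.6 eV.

E_n = −13.6 Z²/n² = −489.6/n² eV for Z = 6.
E_3 = −489.6/9 = −54.4 eV, so ionization (to E = 0) requires 54.4 eV.

54.4 eV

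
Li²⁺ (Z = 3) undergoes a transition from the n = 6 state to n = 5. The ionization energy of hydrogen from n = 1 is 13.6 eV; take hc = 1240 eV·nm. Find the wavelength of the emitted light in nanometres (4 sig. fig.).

828.9 nm

For Z = 3 the level energies scale as Z², so the effective Rydberg energy is 13.6 × 9 = 122.4 eV.
ΔE = 122.4 × (1/5² − 1/6²) = 122.4 × 0.01222 = 1.496 eV.
λ = hc/ΔE = 1240 / 1.496 = 828.9 nm.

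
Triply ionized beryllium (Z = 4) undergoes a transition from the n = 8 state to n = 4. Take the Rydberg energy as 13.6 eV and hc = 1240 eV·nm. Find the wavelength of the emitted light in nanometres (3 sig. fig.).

122 nm

For Z = 4 the level energies scale as Z², so the effective Rydberg energy is 13.6 × 16 = 217.6 eV.
ΔE = 217.6 × (1/4² − 1/8²) = 217.6 × 0.04688 = 10.20 eV.
λ = hc/ΔE = 1240 / 10.20 = 122 nm.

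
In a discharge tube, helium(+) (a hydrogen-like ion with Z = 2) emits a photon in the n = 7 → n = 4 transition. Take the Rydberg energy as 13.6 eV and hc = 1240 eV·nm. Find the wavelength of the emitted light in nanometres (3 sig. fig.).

For Z = 2 the level energies scale as Z², so the effective Rydberg energy is 13.6 × 4 = 54.40 eV.
ΔE = 54.40 × (1/4² − 1/7²) = 54.40 × 0.04209 = 2.290 eV.
λ = hc/ΔE = 1240 / 2.290 = 542 nm.

542 nm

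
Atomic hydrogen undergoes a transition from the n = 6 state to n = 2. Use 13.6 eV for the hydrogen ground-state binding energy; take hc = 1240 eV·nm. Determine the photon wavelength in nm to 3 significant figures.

ΔE = 13.60 × (1/2² − 1/6²) = 13.60 × 0.2222 = 3.022 eV.
λ = hc/ΔE = 1240 / 3.022 = 410 nm.

410 nm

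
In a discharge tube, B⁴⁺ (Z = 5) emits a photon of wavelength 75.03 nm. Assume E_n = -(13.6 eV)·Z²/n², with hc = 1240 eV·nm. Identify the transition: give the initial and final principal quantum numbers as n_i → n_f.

The photon energy is ΔE = hc/λ = 1240 / 75.03 = 16.53 eV.
With Z = 5, ΔE = 340.0 × (1/n_f² − 1/n_i²), so 1/n_f² − 1/n_i² = 0.04861.
Trying n_f = 3 gives 1/n_i² = 0.06250, i.e. n_i ≈ 4; this pair matches.

n_i = 4, n_f = 3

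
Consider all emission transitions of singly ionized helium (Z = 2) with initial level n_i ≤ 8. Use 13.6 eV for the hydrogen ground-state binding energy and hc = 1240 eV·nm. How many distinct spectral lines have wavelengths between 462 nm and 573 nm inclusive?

Enumerate all n_i → n_f pairs with 1 ≤ n_f < n_i ≤ 8 and compute λ = 1240 / [13.6·4·(1/n_f² − 1/n_i²)].
Lines falling in [462, 573] nm: 4→3 (468.9 nm), 8→4 (486.3 nm), 7→4 (541.5 nm).

3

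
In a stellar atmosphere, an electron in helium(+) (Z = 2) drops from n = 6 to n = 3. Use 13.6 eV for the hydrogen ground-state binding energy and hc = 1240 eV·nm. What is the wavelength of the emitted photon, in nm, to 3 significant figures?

For Z = 2 the level energies scale as Z², so the effective Rydberg energy is 13.6 × 4 = 54.40 eV.
ΔE = 54.40 × (1/3² − 1/6²) = 54.40 × 0.08333 = 4.533 eV.
λ = hc/ΔE = 1240 / 4.533 = 274 nm.

274 nm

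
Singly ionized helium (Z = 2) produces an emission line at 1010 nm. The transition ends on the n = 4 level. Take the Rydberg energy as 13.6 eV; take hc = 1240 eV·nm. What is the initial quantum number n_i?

n_i = 5

The photon energy is ΔE = hc/λ = 1240 / 1010 = 1.228 eV.
With Z = 2, ΔE = 54.40 × (1/n_f² − 1/n_i²), so 1/n_f² − 1/n_i² = 0.02257.
With n_f = 4: 1/n_i² = 1/16 − 0.02257 = 0.03993, so n_i ≈ 5.00.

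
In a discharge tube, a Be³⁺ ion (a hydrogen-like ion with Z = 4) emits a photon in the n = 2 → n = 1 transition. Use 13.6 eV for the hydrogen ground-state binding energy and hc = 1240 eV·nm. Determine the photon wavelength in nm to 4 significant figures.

7.598 nm

For Z = 4 the level energies scale as Z², so the effective Rydberg energy is 13.6 × 16 = 217.6 eV.
ΔE = 217.6 × (1/1² − 1/2²) = 217.6 × 0.7500 = 163.2 eV.
λ = hc/ΔE = 1240 / 163.2 = 7.598 nm.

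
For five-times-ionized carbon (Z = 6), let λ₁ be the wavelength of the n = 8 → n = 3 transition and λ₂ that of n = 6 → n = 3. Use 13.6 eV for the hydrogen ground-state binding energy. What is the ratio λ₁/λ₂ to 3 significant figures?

0.873

λ ∝ 1/ΔE ∝ 1/(1/n_f² − 1/n_i²), and the Z² and hc factors cancel in the ratio.
λ₁/λ₂ = (1/3² − 1/6²)/(1/3² − 1/8²) = 0.08333/0.09549 = 0.873.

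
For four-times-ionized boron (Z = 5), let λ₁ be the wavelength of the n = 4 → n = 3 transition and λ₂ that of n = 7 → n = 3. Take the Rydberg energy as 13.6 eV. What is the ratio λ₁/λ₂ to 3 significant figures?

λ ∝ 1/ΔE ∝ 1/(1/n_f² − 1/n_i²), and the Z² and hc factors cancel in the ratio.
λ₁/λ₂ = (1/3² − 1/7²)/(1/3² − 1/4²) = 0.09070/0.04861 = 1.87.

1.87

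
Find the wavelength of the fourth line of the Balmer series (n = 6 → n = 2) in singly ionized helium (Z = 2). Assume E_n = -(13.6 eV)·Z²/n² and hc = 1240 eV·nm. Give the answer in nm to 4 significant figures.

102.6 nm

The Balmer series terminates on n_f = 2; the fourth line has n_i = 2+4 = 6.
ΔE = 54.40 × (1/2² − 1/6²) = 12.09 eV.
λ = 1240 / 12.09 = 102.6 nm.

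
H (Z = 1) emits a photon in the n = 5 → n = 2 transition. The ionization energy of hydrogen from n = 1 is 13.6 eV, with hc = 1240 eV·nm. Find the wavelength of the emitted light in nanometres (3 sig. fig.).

ΔE = 13.60 × (1/2² − 1/5²) = 13.60 × 0.2100 = 2.856 eV.
λ = hc/ΔE = 1240 / 2.856 = 434 nm.

434 nm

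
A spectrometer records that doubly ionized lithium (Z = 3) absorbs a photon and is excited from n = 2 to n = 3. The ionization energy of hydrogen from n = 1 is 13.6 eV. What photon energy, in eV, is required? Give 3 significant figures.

The Bohr energies scale as Z², so for Z = 3: E_n = −122.4/n² eV.
E_3 = −122.4/9 = −13.60 eV and E_2 = −122.4/4 = −30.60 eV.
The photon energy is |E_3 − E_2| = 17.0 eV.

17.0 eV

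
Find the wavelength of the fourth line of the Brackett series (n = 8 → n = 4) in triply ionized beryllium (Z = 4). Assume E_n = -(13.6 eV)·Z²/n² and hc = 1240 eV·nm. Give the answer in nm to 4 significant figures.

The Brackett series terminates on n_f = 4; the fourth line has n_i = 4+4 = 8.
ΔE = 217.6 × (1/4² − 1/8²) = 10.20 eV.
λ = 1240 / 10.20 = 121.6 nm.

121.6 nm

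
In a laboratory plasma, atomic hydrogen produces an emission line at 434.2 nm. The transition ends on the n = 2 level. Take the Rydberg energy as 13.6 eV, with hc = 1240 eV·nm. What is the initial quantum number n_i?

The photon energy is ΔE = hc/λ = 1240 / 434.2 = 2.856 eV.
With Z = 1, ΔE = 13.60 × (1/n_f² − 1/n_i²), so 1/n_f² − 1/n_i² = 0.2100.
With n_f = 2: 1/n_i² = 1/4 − 0.2100 = 0.04001, so n_i ≈ 5.00.

n_i = 5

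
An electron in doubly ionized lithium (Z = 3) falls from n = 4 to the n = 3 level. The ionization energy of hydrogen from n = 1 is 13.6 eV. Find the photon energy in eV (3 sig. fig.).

The Bohr energies scale as Z², so for Z = 3: E_n = −122.4/n² eV.
E_4 = −122.4/16 = −7.650 eV and E_3 = −122.4/9 = −13.60 eV.
The photon energy is |E_4 − E_3| = 5.95 eV.

5.95 eV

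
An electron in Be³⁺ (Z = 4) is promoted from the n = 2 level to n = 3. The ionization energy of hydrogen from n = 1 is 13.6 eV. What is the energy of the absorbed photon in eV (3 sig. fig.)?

30.2 eV

The Bohr energies scale as Z², so for Z = 4: E_n = −217.6/n² eV.
E_3 = −217.6/9 = −24.18 eV and E_2 = −217.6/4 = −54.40 eV.
The photon energy is |E_3 − E_2| = 30.2 eV.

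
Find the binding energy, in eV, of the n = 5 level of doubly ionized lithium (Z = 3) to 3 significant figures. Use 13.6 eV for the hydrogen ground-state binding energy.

E_n = −13.6 Z²/n² = −122.4/n² eV for Z = 3.
E_5 = −122.4/25 = −4.90 eV, so ionization (to E = 0) requires 4.90 eV.

4.90 eV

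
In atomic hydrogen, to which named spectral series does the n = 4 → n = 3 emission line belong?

The series is set by the lower level: n_f = 3 is the Paschen series.

Paschen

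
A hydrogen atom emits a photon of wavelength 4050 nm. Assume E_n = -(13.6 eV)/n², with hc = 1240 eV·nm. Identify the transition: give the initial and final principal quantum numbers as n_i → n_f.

The photon energy is ΔE = hc/λ = 1240 / 4050 = 0.3062 eV.
With Z = 1, ΔE = 13.60 × (1/n_f² − 1/n_i²), so 1/n_f² − 1/n_i² = 0.02251.
Trying n_f = 4 gives 1/n_i² = 0.03999, i.e. n_i ≈ 5; this pair matches.

n_i = 5, n_f = 4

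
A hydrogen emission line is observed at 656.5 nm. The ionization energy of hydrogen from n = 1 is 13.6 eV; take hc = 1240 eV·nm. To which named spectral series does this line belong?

ΔE = 1240/656.5 = 1.889 eV.
This matches 13.6 × (1/2² − 1/3²), so n_f = 2: the Balmer series.

Balmer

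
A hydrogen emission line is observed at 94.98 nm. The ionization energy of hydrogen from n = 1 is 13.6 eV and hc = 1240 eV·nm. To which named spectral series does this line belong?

ΔE = 1240/94.98 = 13.06 eV.
This matches 13.6 × (1/1² − 1/5²), so n_f = 1: the Lyman series.

Lyman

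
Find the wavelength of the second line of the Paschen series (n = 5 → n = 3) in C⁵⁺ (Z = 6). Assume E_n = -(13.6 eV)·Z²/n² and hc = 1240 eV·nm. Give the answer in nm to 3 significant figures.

35.6 nm

The Paschen series terminates on n_f = 3; the second line has n_i = 3+2 = 5.
ΔE = 489.6 × (1/3² − 1/5²) = 34.82 eV.
λ = 1240 / 34.82 = 35.6 nm.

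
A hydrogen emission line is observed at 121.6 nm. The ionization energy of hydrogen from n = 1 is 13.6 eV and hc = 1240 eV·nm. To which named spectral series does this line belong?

Lyman

ΔE = 1240/121.6 = 10.20 eV.
This matches 13.6 × (1/1² − 1/2²), so n_f = 1: the Lyman series.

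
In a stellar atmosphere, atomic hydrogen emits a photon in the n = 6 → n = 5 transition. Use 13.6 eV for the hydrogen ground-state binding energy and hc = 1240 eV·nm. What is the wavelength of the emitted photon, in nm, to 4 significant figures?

ΔE = 13.60 × (1/5² − 1/6²) = 13.60 × 0.01222 = 0.1662 eV.
λ = hc/ΔE = 1240 / 0.1662 = 7460 nm.

7460 nm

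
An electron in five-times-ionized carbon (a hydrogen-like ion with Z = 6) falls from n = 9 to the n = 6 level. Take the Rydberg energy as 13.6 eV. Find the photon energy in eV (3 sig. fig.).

7.56 eV

The Bohr energies scale as Z², so for Z = 6: E_n = −489.6/n² eV.
E_9 = −489.6/81 = −6.044 eV and E_6 = −489.6/36 = −13.60 eV.
The photon energy is |E_9 − E_6| = 7.56 eV.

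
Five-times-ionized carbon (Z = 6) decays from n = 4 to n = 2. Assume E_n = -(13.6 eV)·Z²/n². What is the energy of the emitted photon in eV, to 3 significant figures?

91.8 eV

The Bohr energies scale as Z², so for Z = 6: E_n = −489.6/n² eV.
E_4 = −489.6/16 = −30.60 eV and E_2 = −489.6/4 = −122.4 eV.
The photon energy is |E_4 − E_2| = 91.8 eV.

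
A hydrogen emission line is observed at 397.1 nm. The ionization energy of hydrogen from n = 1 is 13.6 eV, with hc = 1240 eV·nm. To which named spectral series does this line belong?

ΔE = 1240/397.1 = 3.123 eV.
This matches 13.6 × (1/2² − 1/7²), so n_f = 2: the Balmer series.

Balmer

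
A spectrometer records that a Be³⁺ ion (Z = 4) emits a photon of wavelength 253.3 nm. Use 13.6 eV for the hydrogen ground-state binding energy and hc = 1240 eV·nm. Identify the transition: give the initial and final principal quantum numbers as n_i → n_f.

The photon energy is ΔE = hc/λ = 1240 / 253.3 = 4.895 eV.
With Z = 4, ΔE = 217.6 × (1/n_f² − 1/n_i²), so 1/n_f² − 1/n_i² = 0.02250.
Trying n_f = 4 gives 1/n_i² = 0.04000, i.e. n_i ≈ 5; this pair matches.

n_i = 5, n_f = 4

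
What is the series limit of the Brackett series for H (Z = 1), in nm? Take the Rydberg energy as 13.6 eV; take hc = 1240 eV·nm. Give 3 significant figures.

The Brackett series has lower level n_f = 4; the series limit corresponds to n_i → ∞.
ΔE_max = 13.6 × 1 / 4² = 0.8500 eV.
λ_min = 1240 / 0.8500 = 1460 nm.

1460 nm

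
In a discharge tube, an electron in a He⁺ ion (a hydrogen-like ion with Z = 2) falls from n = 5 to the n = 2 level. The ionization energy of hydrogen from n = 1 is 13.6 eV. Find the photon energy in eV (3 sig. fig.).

11.4 eV

The Bohr energies scale as Z², so for Z = 2: E_n = −54.40/n² eV.
E_5 = −54.40/25 = −2.176 eV and E_2 = −54.40/4 = −13.60 eV.
The photon energy is |E_5 − E_2| = 11.4 eV.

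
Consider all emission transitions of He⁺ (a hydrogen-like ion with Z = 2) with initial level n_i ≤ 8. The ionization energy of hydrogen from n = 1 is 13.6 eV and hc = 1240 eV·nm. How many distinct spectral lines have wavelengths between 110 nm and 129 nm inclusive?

1

Enumerate all n_i → n_f pairs with 1 ≤ n_f < n_i ≤ 8 and compute λ = 1240 / [13.6·4·(1/n_f² − 1/n_i²)].
Lines falling in [110, 129] nm: 4→2 (121.6 nm).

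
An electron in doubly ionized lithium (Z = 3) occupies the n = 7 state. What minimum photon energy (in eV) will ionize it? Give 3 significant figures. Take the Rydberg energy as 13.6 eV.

E_n = −13.6 Z²/n² = −122.4/n² eV for Z = 3.
E_7 = −122.4/49 = −2.50 eV, so ionization (to E = 0) requires 2.50 eV.

2.50 eV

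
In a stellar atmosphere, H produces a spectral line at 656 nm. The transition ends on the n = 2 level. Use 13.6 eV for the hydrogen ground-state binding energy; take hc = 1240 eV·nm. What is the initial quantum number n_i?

The photon energy is ΔE = hc/λ = 1240 / 656 = 1.890 eV.
With Z = 1, ΔE = 13.60 × (1/n_f² − 1/n_i²), so 1/n_f² − 1/n_i² = 0.1390.
With n_f = 2: 1/n_i² = 1/4 − 0.1390 = 0.1110, so n_i ≈ 3.00.

n_i = 3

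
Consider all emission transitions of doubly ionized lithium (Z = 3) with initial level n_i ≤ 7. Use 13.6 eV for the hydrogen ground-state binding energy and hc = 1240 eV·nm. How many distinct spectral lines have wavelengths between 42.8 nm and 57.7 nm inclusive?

4

Enumerate all n_i → n_f pairs with 1 ≤ n_f < n_i ≤ 7 and compute λ = 1240 / [13.6·9·(1/n_f² − 1/n_i²)].
Lines falling in [42.8, 57.7] nm: 7→2 (44.12 nm), 6→2 (45.59 nm), 5→2 (48.24 nm), 4→2 (54.03 nm).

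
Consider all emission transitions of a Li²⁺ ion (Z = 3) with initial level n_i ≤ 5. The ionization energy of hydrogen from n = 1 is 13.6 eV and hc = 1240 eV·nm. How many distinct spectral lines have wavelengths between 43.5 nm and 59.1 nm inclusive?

2

Enumerate all n_i → n_f pairs with 1 ≤ n_f < n_i ≤ 5 and compute λ = 1240 / [13.6·9·(1/n_f² − 1/n_i²)].
Lines falling in [43.5, 59.1] nm: 5→2 (48.24 nm), 4→2 (54.03 nm).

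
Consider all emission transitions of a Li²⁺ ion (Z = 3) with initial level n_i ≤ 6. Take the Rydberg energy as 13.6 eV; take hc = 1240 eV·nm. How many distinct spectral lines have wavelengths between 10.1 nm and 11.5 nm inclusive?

4

Enumerate all n_i → n_f pairs with 1 ≤ n_f < n_i ≤ 6 and compute λ = 1240 / [13.6·9·(1/n_f² − 1/n_i²)].
Lines falling in [10.1, 11.5] nm: 6→1 (10.42 nm), 5→1 (10.55 nm), 4→1 (10.81 nm), 3→1 (11.40 nm).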